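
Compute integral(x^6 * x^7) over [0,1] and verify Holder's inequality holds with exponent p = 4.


Step 1: Exact integral of f*g = integral(x^13, 0, 1) = 1/14
     = 0.071429
Step 2: Holder bound with p=4, q=1.333333:
  ||f||_p = (integral x^24 dx)^(1/4) = (1/25)^(1/4) = 0.447214
  ||g||_q = (integral x^9.333333 dx)^(1/1.333333) = (1/10.333333)^(1/1.333333) = 0.173508
Step 3: Holder bound = ||f||_p * ||g||_q = 0.447214 * 0.173508 = 0.077595
Verification: 0.071429 <= 0.077595 (Holder holds)


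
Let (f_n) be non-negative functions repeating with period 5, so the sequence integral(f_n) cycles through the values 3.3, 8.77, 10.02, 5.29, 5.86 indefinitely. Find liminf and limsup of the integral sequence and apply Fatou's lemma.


The sequence (integral(f_n)) is periodic with period 5, repeating the values 3.3, 8.77, 10.02, 5.29, 5.86 indefinitely.
Step 1: For a periodic sequence, every tail (a_m, a_(m+1), ...) contains all 5 period values infinitely often.
Step 2: Hence inf of every tail = min of the period values = min(3.3, 8.77, 10.02, 5.29, 5.86) = 3.3.
        liminf_n integral(f_n) = sup over m of (inf of tail from m) = 3.3.
Step 3: Similarly sup of every tail = max of the period values = 10.02.
        limsup_n integral(f_n) = 10.02.
Step 4: Fatou's lemma: integral(liminf_n f_n) <= liminf_n integral(f_n) = 3.3.
        So the integral of the pointwise liminf is at most 3.3.


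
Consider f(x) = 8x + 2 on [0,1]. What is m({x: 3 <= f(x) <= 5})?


f^(-1)([3, 5]) = {x : 3 <= 8x + 2 <= 5}
Solving: (3 - 2)/8 <= x <= (5 - 2)/8
= [0.125, 0.375]
Intersecting with [0,1]: [0.125, 0.375]
Measure = 0.375 - 0.125 = 0.25


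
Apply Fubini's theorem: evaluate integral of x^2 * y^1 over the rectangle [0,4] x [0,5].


By Fubini's theorem, the double integral factors as a product of single integrals:
Step 1: integral_0^4 x^2 dx = [x^3/3] from 0 to 4
     = 4^3/3 = 21.333333
Step 2: integral_0^5 y^1 dy = [y^2/2] from 0 to 5
     = 5^2/2 = 12.5
Step 3: Double integral = 21.333333 * 12.5 = 266.666667


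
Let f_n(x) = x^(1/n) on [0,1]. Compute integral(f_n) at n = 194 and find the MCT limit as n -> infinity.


At n = 194: f_194(x) = x^(1/194).
Step 1: integral(x^(1/194), 0, 1) = [x^(1/194+1) / (1/194+1)] from 0 to 1
     = 1 / (1/194 + 1) = 1 / ((194+1)/194) = 194/(194+1)
     = 194/195 = 0.994872
Step 2: As n -> infinity, f_n(x) = x^(1/n) -> 1 for x in (0,1], and f_n is increasing in n.
By MCT, lim_n integral(f_n) = integral(lim_n f_n) = integral(1, 0, 1) = 1.
Step 3: Verify convergence: 194/195 = 0.994872 -> 1


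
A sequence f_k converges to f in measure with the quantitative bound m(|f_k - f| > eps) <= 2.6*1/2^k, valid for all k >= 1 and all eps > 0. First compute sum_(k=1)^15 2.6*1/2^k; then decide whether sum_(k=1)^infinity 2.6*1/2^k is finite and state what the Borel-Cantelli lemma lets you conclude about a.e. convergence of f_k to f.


Step 1: List the terms 2.6*1/2^k for k = 1 to 15:
  k=1: 1.3
  k=2: 0.65
  k=3: 0.325
  k=4: 0.1625
  k=5: 0.08125
  k=6: 0.040625
  k=7: 0.020313
  k=8: 0.010156
  k=9: 0.005078
  k=10: 0.002539
  k=11: 0.00127
  k=12: 6.347656e-04
  k=13: 3.173828e-04
  k=14: 1.586914e-04
  k=15: 7.934570e-05
Step 2: Partial sum = 1.3 + 0.65 + 0.325 + 0.1625 + 0.08125 + 0.040625 + 0.020313 + 0.010156 + 0.005078 + 0.002539 + 0.00127 + 6.347656e-04 + 3.173828e-04 + 1.586914e-04 + 7.934570e-05
     = 2.599921
Step 3: The full series sum_(k>=1) 2.6*1/2^k converges (geometric series with ratio 1/2 < 1; a constant multiple of a convergent series converges).
Step 4: Fix eps > 0. Since sum_k m(|f_k - f| > eps) < infinity, the Borel-Cantelli lemma gives
        m(limsup_k {|f_k - f| > eps}) = 0, i.e. for a.e. x, |f_k(x) - f(x)| <= eps for all large k.
        Applying this with eps = 1/j for j = 1, 2, ... and intersecting the countably many full-measure sets,
        for a.e. x we get limsup_k |f_k(x) - f(x)| <= 1/j for every j, hence f_k -> f almost everywhere.
Conclusion: series converges; Borel-Cantelli yields f_k -> f a.e.


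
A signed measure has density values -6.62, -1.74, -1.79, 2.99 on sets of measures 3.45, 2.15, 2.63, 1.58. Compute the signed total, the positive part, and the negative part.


Step 1: Compute signed measure on each set:
  Set 1: -6.62 * 3.45 = -22.839
  Set 2: -1.74 * 2.15 = -3.741
  Set 3: -1.79 * 2.63 = -4.7077
  Set 4: 2.99 * 1.58 = 4.7242
Step 2: Total signed measure = (-22.839) + (-3.741) + (-4.7077) + (4.7242)
     = -26.5635
Step 3: Positive part mu+(X) = sum of positive contributions = 4.7242
Step 4: Negative part mu-(X) = |sum of negative contributions| = 31.2877


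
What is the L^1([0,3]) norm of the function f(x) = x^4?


Step 1: ||f||_1 = (integral_0^3 |x^4|^1 dx)^(1/1)
     = (integral_0^3 x^4 dx)^(1/1)
Step 2: integral_0^3 x^4 dx = [x^5/(5)] from 0 to 3 = 3^5/5
     = 243/5 = 48.6
Step 3: ||f||_1 = (48.6)^(1/1) = 48.6


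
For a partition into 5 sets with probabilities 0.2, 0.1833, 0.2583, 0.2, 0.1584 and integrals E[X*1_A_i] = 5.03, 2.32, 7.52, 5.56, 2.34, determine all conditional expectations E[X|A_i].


For each cell A_i: E[X|A_i] = E[X*1_A_i] / P(A_i)
Step 1: E[X|A_1] = 5.03 / 0.2 = 25.15
Step 2: E[X|A_2] = 2.32 / 0.1833 = 12.656847
Step 3: E[X|A_3] = 7.52 / 0.2583 = 29.113434
Step 4: E[X|A_4] = 5.56 / 0.2 = 27.8
Step 5: E[X|A_5] = 2.34 / 0.1584 = 14.772727
Verification: E[X] = sum E[X*1_A_i] = 5.03 + 2.32 + 7.52 + 5.56 + 2.34 = 22.77


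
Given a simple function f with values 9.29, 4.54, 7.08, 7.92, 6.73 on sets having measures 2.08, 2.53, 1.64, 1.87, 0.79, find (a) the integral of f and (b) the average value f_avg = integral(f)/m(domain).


Step 1: Integral = sum(value_i * measure_i)
= 9.29*2.08 + 4.54*2.53 + 7.08*1.64 + 7.92*1.87 + 6.73*0.79
= 19.3232 + 11.4862 + 11.6112 + 14.8104 + 5.3167
= 62.5477
Step 2: Total measure of domain = 2.08 + 2.53 + 1.64 + 1.87 + 0.79 = 8.91
Step 3: Average value = 62.5477 / 8.91 = 7.019944


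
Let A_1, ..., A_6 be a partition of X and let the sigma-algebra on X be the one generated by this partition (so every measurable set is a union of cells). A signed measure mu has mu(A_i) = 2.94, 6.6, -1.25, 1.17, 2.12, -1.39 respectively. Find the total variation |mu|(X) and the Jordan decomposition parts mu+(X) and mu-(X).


Step 1: Every measurable set is a union of atoms (the cells / points), so a Hahn decomposition is
  obtained by grouping atoms by sign: P = union of atoms with mu > 0, N = union of the remaining atoms.
  Atoms in P (indices): 1, 2, 4, 5;  atoms in N (indices): 3, 6
  Positive values: 2.94, 6.6, 1.17, 2.12
  Negative values: -1.25, -1.39
Step 2: mu+(X) = mu(P) = sum of positive atom values = 12.83
Step 3: mu-(X) = -mu(N) = sum of |negative atom values| = 2.64
Step 4: |mu|(X) = mu+(X) + mu-(X) = 12.83 + 2.64 = 15.47


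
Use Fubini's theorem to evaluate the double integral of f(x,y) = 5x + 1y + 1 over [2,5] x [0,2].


By Fubini, integrate in x first, then y.
Step 1: Fix y, integrate over x in [2,5]:
  integral(5x + 1y + 1, x=2..5)
  = 5*(5^2 - 2^2)/2 + (1y + 1)*(5 - 2)
  = 52.5 + (1y + 1)*3
  = 52.5 + 3y + 3
  = 55.5 + 3y
Step 2: Integrate over y in [0,2]:
  integral(55.5 + 3y, y=0..2)
  = 55.5*2 + 3*(2^2 - 0^2)/2
  = 111 + 6
  = 117


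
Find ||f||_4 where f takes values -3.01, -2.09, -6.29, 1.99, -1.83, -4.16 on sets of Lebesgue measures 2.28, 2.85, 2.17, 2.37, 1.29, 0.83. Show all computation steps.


Step 1: Compute |f_i|^4 for each value:
  |-3.01|^4 = 82.085412
  |-2.09|^4 = 19.080298
  |-6.29|^4 = 1565.318009
  |1.99|^4 = 15.682392
  |-1.83|^4 = 11.215131
  |-4.16|^4 = 299.483791
Step 2: Multiply by measures and sum:
  82.085412 * 2.28 = 187.154739
  19.080298 * 2.85 = 54.378848
  1565.318009 * 2.17 = 3396.740079
  15.682392 * 2.37 = 37.167269
  11.215131 * 1.29 = 14.467519
  299.483791 * 0.83 = 248.571547
Sum = 187.154739 + 54.378848 + 3396.740079 + 37.167269 + 14.467519 + 248.571547 = 3938.480002
Step 3: Take the p-th root:
||f||_4 = (3938.480002)^(1/4) = 7.921951


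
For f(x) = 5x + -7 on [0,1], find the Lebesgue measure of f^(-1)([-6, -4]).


f^(-1)([-6, -4]) = {x : -6 <= 5x + -7 <= -4}
Solving: (-6 - -7)/5 <= x <= (-4 - -7)/5
= [0.2, 0.6]
Intersecting with [0,1]: [0.2, 0.6]
Measure = 0.6 - 0.2 = 0.4


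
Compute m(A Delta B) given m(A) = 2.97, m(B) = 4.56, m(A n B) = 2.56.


m(A Delta B) = m(A) + m(B) - 2*m(A n B)
= 2.97 + 4.56 - 2*2.56
= 2.97 + 4.56 - 5.12
= 2.41


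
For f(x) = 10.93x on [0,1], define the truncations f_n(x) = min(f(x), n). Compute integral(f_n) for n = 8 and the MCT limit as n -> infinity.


f(x) = 10.93x on [0,1]; f_n(x) = min(10.93x, n). At n = 8:
Step 1: f(x) reaches 8 at x = 8/10.93 = 0.73193
Step 2: integral(f_8) = integral(10.93x, 0, 0.73193) + integral(8, 0.73193, 1)
       = 10.93*0.73193^2/2 + 8*(1 - 0.73193)
       = 2.927722 + 2.144556
       = 5.072278
Step 3: As n -> infinity, f_n increases to f, so by MCT integral(f_n) -> integral(f) = 10.93/2 = 5.465.
Convergence: integral(f_8) = 5.072278 -> 5.465 as n -> infinity


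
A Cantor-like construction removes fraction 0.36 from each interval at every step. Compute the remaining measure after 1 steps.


Step 1: At each step, fraction remaining = 1 - 0.36 = 0.64
Step 2: After 1 steps, measure = (0.64)^1
Step 3: Computing the power step by step:
  After step 1: 0.64
Result = 0.64


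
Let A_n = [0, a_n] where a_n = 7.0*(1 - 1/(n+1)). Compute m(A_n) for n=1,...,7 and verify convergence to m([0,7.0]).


By continuity of measure from below: if A_n increases to A, then m(A_n) -> m(A).
Here A = [0, 7.0], so m(A) = 7
Step 1: a_1 = 7.0*(1 - 1/2) = 3.5, m(A_1) = 3.5
Step 2: a_2 = 7.0*(1 - 1/3) = 4.6667, m(A_2) = 4.6667
Step 3: a_3 = 7.0*(1 - 1/4) = 5.25, m(A_3) = 5.25
Step 4: a_4 = 7.0*(1 - 1/5) = 5.6, m(A_4) = 5.6
Step 5: a_5 = 7.0*(1 - 1/6) = 5.8333, m(A_5) = 5.8333
Step 6: a_6 = 7.0*(1 - 1/7) = 6, m(A_6) = 6
Step 7: a_7 = 7.0*(1 - 1/8) = 6.125, m(A_7) = 6.125
Limit: m(A_n) -> m([0,7.0]) = 7


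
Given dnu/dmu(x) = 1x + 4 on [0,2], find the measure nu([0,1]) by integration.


nu(A) = integral_A (dnu/dmu) dmu = integral_0^1 (1x + 4) dx
Step 1: Antiderivative F(x) = (1/2)x^2 + 4x
Step 2: F(1) = (1/2)*1^2 + 4*1 = 0.5 + 4 = 4.5
Step 3: F(0) = (1/2)*0^2 + 4*0 = 0.0 + 0 = 0.0
Step 4: nu([0,1]) = F(1) - F(0) = 4.5 - 0.0 = 4.5


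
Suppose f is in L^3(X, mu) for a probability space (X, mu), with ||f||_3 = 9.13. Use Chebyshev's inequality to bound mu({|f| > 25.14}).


Chebyshev/Markov inequality: mu(|f| > eps) <= (||f||_p / eps)^p
Step 1: ||f||_3 / eps = 9.13 / 25.14 = 0.363166
Step 2: Raise to power p = 3:
  (0.363166)^3 = 0.047898
Step 3: Therefore mu(|f| > 25.14) <= 0.047898


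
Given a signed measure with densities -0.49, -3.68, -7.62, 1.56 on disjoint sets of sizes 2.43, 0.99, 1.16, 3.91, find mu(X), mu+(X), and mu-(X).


Step 1: Compute signed measure on each set:
  Set 1: -0.49 * 2.43 = -1.1907
  Set 2: -3.68 * 0.99 = -3.6432
  Set 3: -7.62 * 1.16 = -8.8392
  Set 4: 1.56 * 3.91 = 6.0996
Step 2: Total signed measure = (-1.1907) + (-3.6432) + (-8.8392) + (6.0996)
     = -7.5735
Step 3: Positive part mu+(X) = sum of positive contributions = 6.0996
Step 4: Negative part mu-(X) = |sum of negative contributions| = 13.6731


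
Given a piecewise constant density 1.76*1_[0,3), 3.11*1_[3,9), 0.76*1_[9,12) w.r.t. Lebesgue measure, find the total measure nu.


Integrate each piece of the Radon-Nikodym derivative:
Step 1: integral_0^3 1.76 dx = 1.76*(3-0) = 1.76*3 = 5.28
Step 2: integral_3^9 3.11 dx = 3.11*(9-3) = 3.11*6 = 18.66
Step 3: integral_9^12 0.76 dx = 0.76*(12-9) = 0.76*3 = 2.28
Total: 5.28 + 18.66 + 2.28 = 26.22


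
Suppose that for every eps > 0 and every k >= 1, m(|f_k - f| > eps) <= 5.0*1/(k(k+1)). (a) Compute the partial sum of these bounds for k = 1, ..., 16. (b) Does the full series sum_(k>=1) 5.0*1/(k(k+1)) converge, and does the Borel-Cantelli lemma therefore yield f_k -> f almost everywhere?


Step 1: List the terms 5.0*1/(k(k+1)) for k = 1 to 16:
  k=1: 2.5
  k=2: 0.833333
  k=3: 0.416667
  k=4: 0.25
  k=5: 0.166667
  k=6: 0.119048
  k=7: 0.089286
  k=8: 0.069444
  k=9: 0.055556
  k=10: 0.045455
  k=11: 0.037879
  k=12: 0.032051
  k=13: 0.027473
  k=14: 0.02381
  k=15: 0.020833
  k=16: 0.018382
Step 2: Partial sum = 2.5 + 0.833333 + 0.416667 + 0.25 + 0.166667 + 0.119048 + 0.089286 + 0.069444 + 0.055556 + 0.045455 + 0.037879 + 0.032051 + 0.027473 + 0.02381 + 0.020833 + 0.018382
     = 4.705882
Step 3: The full series sum_(k>=1) 5.0*1/(k(k+1)) converges (telescoping series sum 1/(k(k+1)) = 1; a constant multiple of a convergent series converges).
Step 4: Fix eps > 0. Since sum_k m(|f_k - f| > eps) < infinity, the Borel-Cantelli lemma gives
        m(limsup_k {|f_k - f| > eps}) = 0, i.e. for a.e. x, |f_k(x) - f(x)| <= eps for all large k.
        Applying this with eps = 1/j for j = 1, 2, ... and intersecting the countably many full-measure sets,
        for a.e. x we get limsup_k |f_k(x) - f(x)| <= 1/j for every j, hence f_k -> f almost everywhere.
Conclusion: series converges; Borel-Cantelli yields f_k -> f a.e.


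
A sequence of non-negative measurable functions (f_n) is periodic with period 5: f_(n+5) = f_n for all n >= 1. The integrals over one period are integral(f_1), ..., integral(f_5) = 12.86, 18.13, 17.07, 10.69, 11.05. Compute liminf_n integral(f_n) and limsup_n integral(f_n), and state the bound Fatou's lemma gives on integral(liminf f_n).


The sequence (integral(f_n)) is periodic with period 5, repeating the values 12.86, 18.13, 17.07, 10.69, 11.05 indefinitely.
Step 1: For a periodic sequence, every tail (a_m, a_(m+1), ...) contains all 5 period values infinitely often.
Step 2: Hence inf of every tail = min of the period values = min(12.86, 18.13, 17.07, 10.69, 11.05) = 10.69.
        liminf_n integral(f_n) = sup over m of (inf of tail from m) = 10.69.
Step 3: Similarly sup of every tail = max of the period values = 18.13.
        limsup_n integral(f_n) = 18.13.
Step 4: Fatou's lemma: integral(liminf_n f_n) <= liminf_n integral(f_n) = 10.69.
        So the integral of the pointwise liminf is at most 10.69.


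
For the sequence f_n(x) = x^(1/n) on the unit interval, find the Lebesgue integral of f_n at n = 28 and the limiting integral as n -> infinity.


At n = 28: f_28(x) = x^(1/28).
Step 1: integral(x^(1/28), 0, 1) = [x^(1/28+1) / (1/28+1)] from 0 to 1
     = 1 / (1/28 + 1) = 1 / ((28+1)/28) = 28/(28+1)
     = 28/29 = 0.965517
Step 2: As n -> infinity, f_n(x) = x^(1/n) -> 1 for x in (0,1], and f_n is increasing in n.
By MCT, lim_n integral(f_n) = integral(lim_n f_n) = integral(1, 0, 1) = 1.
Step 3: Verify convergence: 28/29 = 0.965517 -> 1


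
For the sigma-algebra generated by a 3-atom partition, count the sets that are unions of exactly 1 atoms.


Each element of F is a union of some subset of the 3 atoms.
Elements that are unions of exactly 1 atoms correspond to 1-element subsets of the 3 atoms.
Count = C(3, 1) = 3! / (1! * 2!) = 3.


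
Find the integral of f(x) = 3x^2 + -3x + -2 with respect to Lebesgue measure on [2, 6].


The Lebesgue integral of a Riemann-integrable function agrees with the Riemann integral.
Antiderivative F(x) = (3/3)x^3 + (-3/2)x^2 + -2x
F(6) = (3/3)*6^3 + (-3/2)*6^2 + -2*6
     = (3/3)*216 + (-3/2)*36 + -2*6
     = 216 + -54 + -12
     = 150
F(2) = -2
Integral = F(6) - F(2) = 150 - -2 = 152


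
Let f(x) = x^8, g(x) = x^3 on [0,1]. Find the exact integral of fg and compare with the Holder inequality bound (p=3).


Step 1: Exact integral of f*g = integral(x^11, 0, 1) = 1/12
     = 0.083333
Step 2: Holder bound with p=3, q=1.5:
  ||f||_p = (integral x^24 dx)^(1/3) = (1/25)^(1/3) = 0.341995
  ||g||_q = (integral x^4.5 dx)^(1/1.5) = (1/5.5)^(1/1.5) = 0.320941
Step 3: Holder bound = ||f||_p * ||g||_q = 0.341995 * 0.320941 = 0.10976
Verification: 0.083333 <= 0.10976 (Holder holds)


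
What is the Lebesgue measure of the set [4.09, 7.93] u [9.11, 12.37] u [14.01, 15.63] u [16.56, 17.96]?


For pairwise disjoint intervals, m(union) = sum of lengths.
= (7.93 - 4.09) + (12.37 - 9.11) + (15.63 - 14.01) + (17.96 - 16.56)
= 3.84 + 3.26 + 1.62 + 1.4
= 10.12


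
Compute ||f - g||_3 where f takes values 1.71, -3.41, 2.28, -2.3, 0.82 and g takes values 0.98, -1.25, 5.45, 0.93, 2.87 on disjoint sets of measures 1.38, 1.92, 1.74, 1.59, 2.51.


Step 1: Compute differences f_i - g_i:
  1.71 - 0.98 = 0.73
  -3.41 - -1.25 = -2.16
  2.28 - 5.45 = -3.17
  -2.3 - 0.93 = -3.23
  0.82 - 2.87 = -2.05
Step 2: Compute |diff|^3 * measure for each set:
  |0.73|^3 * 1.38 = 0.389017 * 1.38 = 0.536843
  |-2.16|^3 * 1.92 = 10.077696 * 1.92 = 19.349176
  |-3.17|^3 * 1.74 = 31.855013 * 1.74 = 55.427723
  |-3.23|^3 * 1.59 = 33.698267 * 1.59 = 53.580245
  |-2.05|^3 * 2.51 = 8.615125 * 2.51 = 21.623964
Step 3: Sum = 150.517951
Step 4: ||f-g||_3 = (150.517951)^(1/3) = 5.319401


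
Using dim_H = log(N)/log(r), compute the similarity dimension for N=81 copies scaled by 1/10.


For a self-similar set with N copies scaled by 1/r:
dim_H = log(N)/log(r) = log(81)/log(10)
= 4.394449/2.302585
= 1.908485


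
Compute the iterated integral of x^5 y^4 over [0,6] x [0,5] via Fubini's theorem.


By Fubini's theorem, the double integral factors as a product of single integrals:
Step 1: integral_0^6 x^5 dx = [x^6/6] from 0 to 6
     = 6^6/6 = 7776
Step 2: integral_0^5 y^4 dy = [y^5/5] from 0 to 5
     = 5^5/5 = 625
Step 3: Double integral = 7776 * 625 = 4.860000e+06


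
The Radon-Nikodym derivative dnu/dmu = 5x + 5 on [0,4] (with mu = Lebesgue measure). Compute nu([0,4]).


nu(A) = integral_A (dnu/dmu) dmu = integral_0^4 (5x + 5) dx
Step 1: Antiderivative F(x) = (5/2)x^2 + 5x
Step 2: F(4) = (5/2)*4^2 + 5*4 = 40 + 20 = 60
Step 3: F(0) = (5/2)*0^2 + 5*0 = 0.0 + 0 = 0.0
Step 4: nu([0,4]) = F(4) - F(0) = 60 - 0.0 = 60


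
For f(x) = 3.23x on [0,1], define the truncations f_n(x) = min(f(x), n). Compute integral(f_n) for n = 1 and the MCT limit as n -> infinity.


f(x) = 3.23x on [0,1]; f_n(x) = min(3.23x, n). At n = 1:
Step 1: f(x) reaches 1 at x = 1/3.23 = 0.309598
Step 2: integral(f_1) = integral(3.23x, 0, 0.309598) + integral(1, 0.309598, 1)
       = 3.23*0.309598^2/2 + 1*(1 - 0.309598)
       = 0.154799 + 0.690402
       = 0.845201
Step 3: As n -> infinity, f_n increases to f, so by MCT integral(f_n) -> integral(f) = 3.23/2 = 1.615.
Convergence: integral(f_1) = 0.845201 -> 1.615 as n -> infinity


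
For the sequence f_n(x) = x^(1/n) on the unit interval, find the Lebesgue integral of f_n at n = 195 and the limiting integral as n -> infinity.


At n = 195: f_195(x) = x^(1/195).
Step 1: integral(x^(1/195), 0, 1) = [x^(1/195+1) / (1/195+1)] from 0 to 1
     = 1 / (1/195 + 1) = 1 / ((195+1)/195) = 195/(195+1)
     = 195/196 = 0.994898
Step 2: As n -> infinity, f_n(x) = x^(1/n) -> 1 for x in (0,1], and f_n is increasing in n.
By MCT, lim_n integral(f_n) = integral(lim_n f_n) = integral(1, 0, 1) = 1.
Step 3: Verify convergence: 195/196 = 0.994898 -> 1


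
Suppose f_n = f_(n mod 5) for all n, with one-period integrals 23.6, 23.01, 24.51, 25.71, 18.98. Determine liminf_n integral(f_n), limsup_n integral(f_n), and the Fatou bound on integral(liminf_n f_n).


The sequence (integral(f_n)) is periodic with period 5, repeating the values 23.6, 23.01, 24.51, 25.71, 18.98 indefinitely.
Step 1: For a periodic sequence, every tail (a_m, a_(m+1), ...) contains all 5 period values infinitely often.
Step 2: Hence inf of every tail = min of the period values = min(23.6, 23.01, 24.51, 25.71, 18.98) = 18.98.
        liminf_n integral(f_n) = sup over m of (inf of tail from m) = 18.98.
Step 3: Similarly sup of every tail = max of the period values = 25.71.
        limsup_n integral(f_n) = 25.71.
Step 4: Fatou's lemma: integral(liminf_n f_n) <= liminf_n integral(f_n) = 18.98.
        So the integral of the pointwise liminf is at most 18.98.


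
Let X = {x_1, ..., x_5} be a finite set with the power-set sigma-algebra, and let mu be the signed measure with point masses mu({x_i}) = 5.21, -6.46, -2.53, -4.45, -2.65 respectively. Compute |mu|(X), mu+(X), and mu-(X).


Step 1: Every measurable set is a union of atoms (the cells / points), so a Hahn decomposition is
  obtained by grouping atoms by sign: P = union of atoms with mu > 0, N = union of the remaining atoms.
  Atoms in P (indices): 1;  atoms in N (indices): 2, 3, 4, 5
  Positive values: 5.21
  Negative values: -6.46, -2.53, -4.45, -2.65
Step 2: mu+(X) = mu(P) = sum of positive atom values = 5.21
Step 3: mu-(X) = -mu(N) = sum of |negative atom values| = 16.09
Step 4: |mu|(X) = mu+(X) + mu-(X) = 5.21 + 16.09 = 21.3


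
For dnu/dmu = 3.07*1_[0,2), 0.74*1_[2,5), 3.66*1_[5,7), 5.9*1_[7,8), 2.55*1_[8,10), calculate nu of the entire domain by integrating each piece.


Integrate each piece of the Radon-Nikodym derivative:
Step 1: integral_0^2 3.07 dx = 3.07*(2-0) = 3.07*2 = 6.14
Step 2: integral_2^5 0.74 dx = 0.74*(5-2) = 0.74*3 = 2.22
Step 3: integral_5^7 3.66 dx = 3.66*(7-5) = 3.66*2 = 7.32
Step 4: integral_7^8 5.9 dx = 5.9*(8-7) = 5.9*1 = 5.9
Step 5: integral_8^10 2.55 dx = 2.55*(10-8) = 2.55*2 = 5.1
Total: 6.14 + 2.22 + 7.32 + 5.9 + 5.1 = 26.68


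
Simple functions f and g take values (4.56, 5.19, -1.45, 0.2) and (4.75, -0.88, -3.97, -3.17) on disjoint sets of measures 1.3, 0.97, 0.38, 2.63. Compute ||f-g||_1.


Step 1: Compute differences f_i - g_i:
  4.56 - 4.75 = -0.19
  5.19 - -0.88 = 6.07
  -1.45 - -3.97 = 2.52
  0.2 - -3.17 = 3.37
Step 2: Compute |diff|^1 * measure for each set:
  |-0.19|^1 * 1.3 = 0.19 * 1.3 = 0.247
  |6.07|^1 * 0.97 = 6.07 * 0.97 = 5.8879
  |2.52|^1 * 0.38 = 2.52 * 0.38 = 0.9576
  |3.37|^1 * 2.63 = 3.37 * 2.63 = 8.8631
Step 3: Sum = 15.9556
Step 4: ||f-g||_1 = (15.9556)^(1/1) = 15.9556


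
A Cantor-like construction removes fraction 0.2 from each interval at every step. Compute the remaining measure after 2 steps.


Step 1: At each step, fraction remaining = 1 - 0.2 = 0.8
Step 2: After 2 steps, measure = (0.8)^2
Step 3: Computing the power step by step:
  After step 1: 0.8
  After step 2: 0.64
Result = 0.64


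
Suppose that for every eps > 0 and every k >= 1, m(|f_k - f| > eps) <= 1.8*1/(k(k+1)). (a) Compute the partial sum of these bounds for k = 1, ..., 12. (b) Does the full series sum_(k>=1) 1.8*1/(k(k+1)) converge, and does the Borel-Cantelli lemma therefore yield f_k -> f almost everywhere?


Step 1: List the terms 1.8*1/(k(k+1)) for k = 1 to 12:
  k=1: 0.9
  k=2: 0.3
  k=3: 0.15
  k=4: 0.09
  k=5: 0.06
  k=6: 0.042857
  k=7: 0.032143
  k=8: 0.025
  k=9: 0.02
  k=10: 0.016364
  k=11: 0.013636
  k=12: 0.011538
Step 2: Partial sum = 0.9 + 0.3 + 0.15 + 0.09 + 0.06 + 0.042857 + 0.032143 + 0.025 + 0.02 + 0.016364 + 0.013636 + 0.011538
     = 1.661538
Step 3: The full series sum_(k>=1) 1.8*1/(k(k+1)) converges (telescoping series sum 1/(k(k+1)) = 1; a constant multiple of a convergent series converges).
Step 4: Fix eps > 0. Since sum_k m(|f_k - f| > eps) < infinity, the Borel-Cantelli lemma gives
        m(limsup_k {|f_k - f| > eps}) = 0, i.e. for a.e. x, |f_k(x) - f(x)| <= eps for all large k.
        Applying this with eps = 1/j for j = 1, 2, ... and intersecting the countably many full-measure sets,
        for a.e. x we get limsup_k |f_k(x) - f(x)| <= 1/j for every j, hence f_k -> f almost everywhere.
Conclusion: series converges; Borel-Cantelli yields f_k -> f a.e.


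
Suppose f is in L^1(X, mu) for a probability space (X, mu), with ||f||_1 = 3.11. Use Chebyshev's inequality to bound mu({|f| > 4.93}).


Chebyshev/Markov inequality: mu(|f| > eps) <= (||f||_p / eps)^p
Step 1: ||f||_1 / eps = 3.11 / 4.93 = 0.630832
Step 2: Raise to power p = 1:
  (0.630832)^1 = 0.630832
Step 3: Therefore mu(|f| > 4.93) <= 0.630832


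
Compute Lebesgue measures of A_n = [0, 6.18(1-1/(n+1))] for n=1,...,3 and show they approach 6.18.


By continuity of measure from below: if A_n increases to A, then m(A_n) -> m(A).
Here A = [0, 6.18], so m(A) = 6.18
Step 1: a_1 = 6.18*(1 - 1/2) = 3.09, m(A_1) = 3.09
Step 2: a_2 = 6.18*(1 - 1/3) = 4.12, m(A_2) = 4.12
Step 3: a_3 = 6.18*(1 - 1/4) = 4.635, m(A_3) = 4.635
Limit: m(A_n) -> m([0,6.18]) = 6.18


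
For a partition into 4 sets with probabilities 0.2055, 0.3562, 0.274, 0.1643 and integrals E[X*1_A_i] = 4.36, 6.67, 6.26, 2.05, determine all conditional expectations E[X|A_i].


For each cell A_i: E[X|A_i] = E[X*1_A_i] / P(A_i)
Step 1: E[X|A_1] = 4.36 / 0.2055 = 21.216545
Step 2: E[X|A_2] = 6.67 / 0.3562 = 18.725435
Step 3: E[X|A_3] = 6.26 / 0.274 = 22.846715
Step 4: E[X|A_4] = 2.05 / 0.1643 = 12.477176
Verification: E[X] = sum E[X*1_A_i] = 4.36 + 6.67 + 6.26 + 2.05 = 19.34


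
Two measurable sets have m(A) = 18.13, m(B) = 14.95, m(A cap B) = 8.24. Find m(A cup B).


By inclusion-exclusion: m(A u B) = m(A) + m(B) - m(A n B)
= 18.13 + 14.95 - 8.24
= 24.84


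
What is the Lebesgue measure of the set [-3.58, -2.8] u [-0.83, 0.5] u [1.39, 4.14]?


For pairwise disjoint intervals, m(union) = sum of lengths.
= (-2.8 - -3.58) + (0.5 - -0.83) + (4.14 - 1.39)
= 0.78 + 1.33 + 2.75
= 4.86


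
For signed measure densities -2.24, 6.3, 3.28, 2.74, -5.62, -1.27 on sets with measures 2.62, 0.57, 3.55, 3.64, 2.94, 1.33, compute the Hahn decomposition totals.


Step 1: Compute signed measure on each set:
  Set 1: -2.24 * 2.62 = -5.8688
  Set 2: 6.3 * 0.57 = 3.591
  Set 3: 3.28 * 3.55 = 11.644
  Set 4: 2.74 * 3.64 = 9.9736
  Set 5: -5.62 * 2.94 = -16.5228
  Set 6: -1.27 * 1.33 = -1.6891
Step 2: Total signed measure = (-5.8688) + (3.591) + (11.644) + (9.9736) + (-16.5228) + (-1.6891)
     = 1.1279
Step 3: Positive part mu+(X) = sum of positive contributions = 25.2086
Step 4: Negative part mu-(X) = |sum of negative contributions| = 24.0807


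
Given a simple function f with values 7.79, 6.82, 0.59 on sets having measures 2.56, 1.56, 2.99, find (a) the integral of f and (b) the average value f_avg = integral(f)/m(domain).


Step 1: Integral = sum(value_i * measure_i)
= 7.79*2.56 + 6.82*1.56 + 0.59*2.99
= 19.9424 + 10.6392 + 1.7641
= 32.3457
Step 2: Total measure of domain = 2.56 + 1.56 + 2.99 = 7.11
Step 3: Average value = 32.3457 / 7.11 = 4.549325


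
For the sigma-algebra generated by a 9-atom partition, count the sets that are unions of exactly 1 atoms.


Each element of F is a union of some subset of the 9 atoms.
Elements that are unions of exactly 1 atoms correspond to 1-element subsets of the 9 atoms.
Count = C(9, 1) = 9! / (1! * 8!) = 9.


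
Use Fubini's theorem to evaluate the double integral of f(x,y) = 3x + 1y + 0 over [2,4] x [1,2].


By Fubini, integrate in x first, then y.
Step 1: Fix y, integrate over x in [2,4]:
  integral(3x + 1y + 0, x=2..4)
  = 3*(4^2 - 2^2)/2 + (1y + 0)*(4 - 2)
  = 18 + (1y + 0)*2
  = 18 + 2y + 0
  = 18 + 2y
Step 2: Integrate over y in [1,2]:
  integral(18 + 2y, y=1..2)
  = 18*1 + 2*(2^2 - 1^2)/2
  = 18 + 3
  = 21


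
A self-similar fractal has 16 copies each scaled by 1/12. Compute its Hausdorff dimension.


For a self-similar set with N copies scaled by 1/r:
dim_H = log(N)/log(r) = log(16)/log(12)
= 2.772589/2.484907
= 1.115772


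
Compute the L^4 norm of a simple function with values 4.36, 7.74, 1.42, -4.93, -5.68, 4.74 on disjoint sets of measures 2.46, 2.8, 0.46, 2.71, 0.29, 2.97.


Step 1: Compute |f_i|^4 for each value:
  |4.36|^4 = 361.364892
  |7.74|^4 = 3588.920538
  |1.42|^4 = 4.065869
  |-4.93|^4 = 590.728164
  |-5.68|^4 = 1040.862454
  |4.74|^4 = 504.79305
Step 2: Multiply by measures and sum:
  361.364892 * 2.46 = 888.957635
  3588.920538 * 2.8 = 10048.977506
  4.065869 * 0.46 = 1.8703
  590.728164 * 2.71 = 1600.873324
  1040.862454 * 0.29 = 301.850112
  504.79305 * 2.97 = 1499.235358
Sum = 888.957635 + 10048.977506 + 1.8703 + 1600.873324 + 301.850112 + 1499.235358 = 14341.764234
Step 3: Take the p-th root:
||f||_4 = (14341.764234)^(1/4) = 10.943359


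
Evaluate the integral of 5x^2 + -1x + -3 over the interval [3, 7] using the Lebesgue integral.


The Lebesgue integral of a Riemann-integrable function agrees with the Riemann integral.
Antiderivative F(x) = (5/3)x^3 + (-1/2)x^2 + -3x
F(7) = (5/3)*7^3 + (-1/2)*7^2 + -3*7
     = (5/3)*343 + (-1/2)*49 + -3*7
     = 571.666667 + -24.5 + -21
     = 526.166667
F(3) = 31.5
Integral = F(7) - F(3) = 526.166667 - 31.5 = 494.666667


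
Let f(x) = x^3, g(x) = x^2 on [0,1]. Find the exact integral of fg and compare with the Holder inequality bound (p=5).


Step 1: Exact integral of f*g = integral(x^5, 0, 1) = 1/6
     = 0.166667
Step 2: Holder bound with p=5, q=1.25:
  ||f||_p = (integral x^15 dx)^(1/5) = (1/16)^(1/5) = 0.574349
  ||g||_q = (integral x^2.5 dx)^(1/1.25) = (1/3.5)^(1/1.25) = 0.367067
Step 3: Holder bound = ||f||_p * ||g||_q = 0.574349 * 0.367067 = 0.210825
Verification: 0.166667 <= 0.210825 (Holder holds)


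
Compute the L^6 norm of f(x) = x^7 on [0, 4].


Step 1: ||f||_6 = (integral_0^4 |x^7|^6 dx)^(1/6)
     = (integral_0^4 x^42 dx)^(1/6)
Step 2: integral_0^4 x^42 dx = [x^43/(43)] from 0 to 4 = 4^43/43
     = 77371252455336267181195264/43 = 1.799331e+24
Step 3: ||f||_6 = (1.799331e+24)^(1/6) = 11028.552847


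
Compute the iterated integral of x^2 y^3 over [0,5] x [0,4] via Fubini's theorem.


By Fubini's theorem, the double integral factors as a product of single integrals:
Step 1: integral_0^5 x^2 dx = [x^3/3] from 0 to 5
     = 5^3/3 = 41.666667
Step 2: integral_0^4 y^3 dy = [y^4/4] from 0 to 4
     = 4^4/4 = 64
Step 3: Double integral = 41.666667 * 64 = 2666.666667


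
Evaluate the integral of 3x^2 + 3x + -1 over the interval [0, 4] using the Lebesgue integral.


The Lebesgue integral of a Riemann-integrable function agrees with the Riemann integral.
Antiderivative F(x) = (3/3)x^3 + (3/2)x^2 + -1x
F(4) = (3/3)*4^3 + (3/2)*4^2 + -1*4
     = (3/3)*64 + (3/2)*16 + -1*4
     = 64 + 24 + -4
     = 84
F(0) = 0.0
Integral = F(4) - F(0) = 84 - 0.0 = 84


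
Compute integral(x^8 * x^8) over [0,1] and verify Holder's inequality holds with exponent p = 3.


Step 1: Exact integral of f*g = integral(x^16, 0, 1) = 1/17
     = 0.058824
Step 2: Holder bound with p=3, q=1.5:
  ||f||_p = (integral x^24 dx)^(1/3) = (1/25)^(1/3) = 0.341995
  ||g||_q = (integral x^12 dx)^(1/1.5) = (1/13)^(1/1.5) = 0.180872
Step 3: Holder bound = ||f||_p * ||g||_q = 0.341995 * 0.180872 = 0.061857
Verification: 0.058824 <= 0.061857 (Holder holds)


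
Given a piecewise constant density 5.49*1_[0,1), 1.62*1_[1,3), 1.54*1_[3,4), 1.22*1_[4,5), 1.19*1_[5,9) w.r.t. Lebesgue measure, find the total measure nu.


Integrate each piece of the Radon-Nikodym derivative:
Step 1: integral_0^1 5.49 dx = 5.49*(1-0) = 5.49*1 = 5.49
Step 2: integral_1^3 1.62 dx = 1.62*(3-1) = 1.62*2 = 3.24
Step 3: integral_3^4 1.54 dx = 1.54*(4-3) = 1.54*1 = 1.54
Step 4: integral_4^5 1.22 dx = 1.22*(5-4) = 1.22*1 = 1.22
Step 5: integral_5^9 1.19 dx = 1.19*(9-5) = 1.19*4 = 4.76
Total: 5.49 + 3.24 + 1.54 + 1.22 + 4.76 = 16.25


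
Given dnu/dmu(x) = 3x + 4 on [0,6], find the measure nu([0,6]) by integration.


nu(A) = integral_A (dnu/dmu) dmu = integral_0^6 (3x + 4) dx
Step 1: Antiderivative F(x) = (3/2)x^2 + 4x
Step 2: F(6) = (3/2)*6^2 + 4*6 = 54 + 24 = 78
Step 3: F(0) = (3/2)*0^2 + 4*0 = 0.0 + 0 = 0.0
Step 4: nu([0,6]) = F(6) - F(0) = 78 - 0.0 = 78


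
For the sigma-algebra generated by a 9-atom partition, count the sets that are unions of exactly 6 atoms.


Each element of F is a union of some subset of the 9 atoms.
Elements that are unions of exactly 6 atoms correspond to 6-element subsets of the 9 atoms.
Count = C(9, 6) = 9! / (6! * 3!) = 84.


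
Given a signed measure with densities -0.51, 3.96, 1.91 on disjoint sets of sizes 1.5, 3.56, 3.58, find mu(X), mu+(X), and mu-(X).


Step 1: Compute signed measure on each set:
  Set 1: -0.51 * 1.5 = -0.765
  Set 2: 3.96 * 3.56 = 14.0976
  Set 3: 1.91 * 3.58 = 6.8378
Step 2: Total signed measure = (-0.765) + (14.0976) + (6.8378)
     = 20.1704
Step 3: Positive part mu+(X) = sum of positive contributions = 20.9354
Step 4: Negative part mu-(X) = |sum of negative contributions| = 0.765


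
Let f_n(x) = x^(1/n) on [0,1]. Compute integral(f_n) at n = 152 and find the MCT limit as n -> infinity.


At n = 152: f_152(x) = x^(1/152).
Step 1: integral(x^(1/152), 0, 1) = [x^(1/152+1) / (1/152+1)] from 0 to 1
     = 1 / (1/152 + 1) = 1 / ((152+1)/152) = 152/(152+1)
     = 152/153 = 0.993464
Step 2: As n -> infinity, f_n(x) = x^(1/n) -> 1 for x in (0,1], and f_n is increasing in n.
By MCT, lim_n integral(f_n) = integral(lim_n f_n) = integral(1, 0, 1) = 1.
Step 3: Verify convergence: 152/153 = 0.993464 -> 1


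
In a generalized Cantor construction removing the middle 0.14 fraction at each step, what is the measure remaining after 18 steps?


Step 1: At each step, fraction remaining = 1 - 0.14 = 0.86
Step 2: After 18 steps, measure = (0.86)^18
Result = 0.066217


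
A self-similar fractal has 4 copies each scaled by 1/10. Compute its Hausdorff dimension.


For a self-similar set with N copies scaled by 1/r:
dim_H = log(N)/log(r) = log(4)/log(10)
= 1.386294/2.302585
= 0.60206


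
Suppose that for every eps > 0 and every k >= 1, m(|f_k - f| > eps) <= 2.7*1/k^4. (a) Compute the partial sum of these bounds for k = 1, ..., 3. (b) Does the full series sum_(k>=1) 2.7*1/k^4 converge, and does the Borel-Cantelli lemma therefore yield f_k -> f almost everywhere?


Step 1: List the terms 2.7*1/k^4 for k = 1 to 3:
  k=1: 2.7
  k=2: 0.16875
  k=3: 0.033333
Step 2: Partial sum = 2.7 + 0.16875 + 0.033333
     = 2.902083
Step 3: The full series sum_(k>=1) 2.7*1/k^4 converges (p-series with p = 4 > 1; a constant multiple of a convergent series converges).
Step 4: Fix eps > 0. Since sum_k m(|f_k - f| > eps) < infinity, the Borel-Cantelli lemma gives
        m(limsup_k {|f_k - f| > eps}) = 0, i.e. for a.e. x, |f_k(x) - f(x)| <= eps for all large k.
        Applying this with eps = 1/j for j = 1, 2, ... and intersecting the countably many full-measure sets,
        for a.e. x we get limsup_k |f_k(x) - f(x)| <= 1/j for every j, hence f_k -> f almost everywhere.
Conclusion: series converges; Borel-Cantelli yields f_k -> f a.e.


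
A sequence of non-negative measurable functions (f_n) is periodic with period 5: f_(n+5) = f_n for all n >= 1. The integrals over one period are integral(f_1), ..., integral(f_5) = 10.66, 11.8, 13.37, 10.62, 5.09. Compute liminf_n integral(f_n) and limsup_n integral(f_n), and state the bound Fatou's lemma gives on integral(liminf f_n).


The sequence (integral(f_n)) is periodic with period 5, repeating the values 10.66, 11.8, 13.37, 10.62, 5.09 indefinitely.
Step 1: For a periodic sequence, every tail (a_m, a_(m+1), ...) contains all 5 period values infinitely often.
Step 2: Hence inf of every tail = min of the period values = min(10.66, 11.8, 13.37, 10.62, 5.09) = 5.09.
        liminf_n integral(f_n) = sup over m of (inf of tail from m) = 5.09.
Step 3: Similarly sup of every tail = max of the period values = 13.37.
        limsup_n integral(f_n) = 13.37.
Step 4: Fatou's lemma: integral(liminf_n f_n) <= liminf_n integral(f_n) = 5.09.
        So the integral of the pointwise liminf is at most 5.09.


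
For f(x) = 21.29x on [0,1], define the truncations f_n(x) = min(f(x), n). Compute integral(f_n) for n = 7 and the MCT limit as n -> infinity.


f(x) = 21.29x on [0,1]; f_n(x) = min(21.29x, n). At n = 7:
Step 1: f(x) reaches 7 at x = 7/21.29 = 0.328793
Step 2: integral(f_7) = integral(21.29x, 0, 0.328793) + integral(7, 0.328793, 1)
       = 21.29*0.328793^2/2 + 7*(1 - 0.328793)
       = 1.150775 + 4.69845
       = 5.849225
Step 3: As n -> infinity, f_n increases to f, so by MCT integral(f_n) -> integral(f) = 21.29/2 = 10.645.
Convergence: integral(f_7) = 5.849225 -> 10.645 as n -> infinity


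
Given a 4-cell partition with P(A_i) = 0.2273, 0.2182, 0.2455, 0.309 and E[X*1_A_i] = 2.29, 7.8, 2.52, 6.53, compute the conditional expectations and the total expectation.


For each cell A_i: E[X|A_i] = E[X*1_A_i] / P(A_i)
Step 1: E[X|A_1] = 2.29 / 0.2273 = 10.074791
Step 2: E[X|A_2] = 7.8 / 0.2182 = 35.747021
Step 3: E[X|A_3] = 2.52 / 0.2455 = 10.264766
Step 4: E[X|A_4] = 6.53 / 0.309 = 21.132686
Verification: E[X] = sum E[X*1_A_i] = 2.29 + 7.8 + 2.52 + 6.53 = 19.14


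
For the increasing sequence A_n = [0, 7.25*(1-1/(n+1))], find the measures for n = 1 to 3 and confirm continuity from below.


By continuity of measure from below: if A_n increases to A, then m(A_n) -> m(A).
Here A = [0, 7.25], so m(A) = 7.25
Step 1: a_1 = 7.25*(1 - 1/2) = 3.625, m(A_1) = 3.625
Step 2: a_2 = 7.25*(1 - 1/3) = 4.8333, m(A_2) = 4.8333
Step 3: a_3 = 7.25*(1 - 1/4) = 5.4375, m(A_3) = 5.4375
Limit: m(A_n) -> m([0,7.25]) = 7.25


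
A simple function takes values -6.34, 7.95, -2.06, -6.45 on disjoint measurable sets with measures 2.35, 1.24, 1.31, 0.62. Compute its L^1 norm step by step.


Step 1: Compute |f_i|^1 for each value:
  |-6.34|^1 = 6.34
  |7.95|^1 = 7.95
  |-2.06|^1 = 2.06
  |-6.45|^1 = 6.45
Step 2: Multiply by measures and sum:
  6.34 * 2.35 = 14.899
  7.95 * 1.24 = 9.858
  2.06 * 1.31 = 2.6986
  6.45 * 0.62 = 3.999
Sum = 14.899 + 9.858 + 2.6986 + 3.999 = 31.4546
Step 3: Take the p-th root:
||f||_1 = (31.4546)^(1/1) = 31.4546


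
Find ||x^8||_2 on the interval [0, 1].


Step 1: ||f||_2 = (integral_0^1 |x^8|^2 dx)^(1/2)
     = (integral_0^1 x^16 dx)^(1/2)
Step 2: integral_0^1 x^16 dx = [x^17/(17)] from 0 to 1 = 1^17/17
     = 1/17 = 0.058824
Step 3: ||f||_2 = (0.058824)^(1/2) = 0.242536


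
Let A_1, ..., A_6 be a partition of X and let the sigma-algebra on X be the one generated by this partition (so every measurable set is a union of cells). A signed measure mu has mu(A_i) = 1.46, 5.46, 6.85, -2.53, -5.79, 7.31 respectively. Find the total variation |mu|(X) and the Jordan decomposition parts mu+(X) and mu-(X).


Step 1: Every measurable set is a union of atoms (the cells / points), so a Hahn decomposition is
  obtained by grouping atoms by sign: P = union of atoms with mu > 0, N = union of the remaining atoms.
  Atoms in P (indices): 1, 2, 3, 6;  atoms in N (indices): 4, 5
  Positive values: 1.46, 5.46, 6.85, 7.31
  Negative values: -2.53, -5.79
Step 2: mu+(X) = mu(P) = sum of positive atom values = 21.08
Step 3: mu-(X) = -mu(N) = sum of |negative atom values| = 8.32
Step 4: |mu|(X) = mu+(X) + mu-(X) = 21.08 + 8.32 = 29.4


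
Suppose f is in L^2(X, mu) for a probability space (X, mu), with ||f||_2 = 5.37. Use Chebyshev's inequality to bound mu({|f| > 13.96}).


Chebyshev/Markov inequality: mu(|f| > eps) <= (||f||_p / eps)^p
Step 1: ||f||_2 / eps = 5.37 / 13.96 = 0.38467
Step 2: Raise to power p = 2:
  (0.38467)^2 = 0.147971
Step 3: Therefore mu(|f| > 13.96) <= 0.147971


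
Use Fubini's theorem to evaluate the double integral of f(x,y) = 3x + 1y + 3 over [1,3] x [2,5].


By Fubini, integrate in x first, then y.
Step 1: Fix y, integrate over x in [1,3]:
  integral(3x + 1y + 3, x=1..3)
  = 3*(3^2 - 1^2)/2 + (1y + 3)*(3 - 1)
  = 12 + (1y + 3)*2
  = 12 + 2y + 6
  = 18 + 2y
Step 2: Integrate over y in [2,5]:
  integral(18 + 2y, y=2..5)
  = 18*3 + 2*(5^2 - 2^2)/2
  = 54 + 21
  = 75


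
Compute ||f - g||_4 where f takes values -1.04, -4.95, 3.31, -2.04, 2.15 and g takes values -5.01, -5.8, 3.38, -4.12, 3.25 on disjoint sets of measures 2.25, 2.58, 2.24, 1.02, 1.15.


Step 1: Compute differences f_i - g_i:
  -1.04 - -5.01 = 3.97
  -4.95 - -5.8 = 0.85
  3.31 - 3.38 = -0.07
  -2.04 - -4.12 = 2.08
  2.15 - 3.25 = -1.1
Step 2: Compute |diff|^4 * measure for each set:
  |3.97|^4 * 2.25 = 248.405969 * 2.25 = 558.91343
  |0.85|^4 * 2.58 = 0.522006 * 2.58 = 1.346776
  |-0.07|^4 * 2.24 = 2.401000e-05 * 2.24 = 5.378240e-05
  |2.08|^4 * 1.02 = 18.717737 * 1.02 = 19.092092
  |-1.1|^4 * 1.15 = 1.4641 * 1.15 = 1.683715
Step 3: Sum = 581.036066
Step 4: ||f-g||_4 = (581.036066)^(1/4) = 4.909653


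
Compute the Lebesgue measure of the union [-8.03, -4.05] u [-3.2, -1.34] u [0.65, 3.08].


For pairwise disjoint intervals, m(union) = sum of lengths.
= (-4.05 - -8.03) + (-1.34 - -3.2) + (3.08 - 0.65)
= 3.98 + 1.86 + 2.43
= 8.27


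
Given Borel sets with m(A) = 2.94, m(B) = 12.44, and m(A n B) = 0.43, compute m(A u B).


By inclusion-exclusion: m(A u B) = m(A) + m(B) - m(A n B)
= 2.94 + 12.44 - 0.43
= 14.95


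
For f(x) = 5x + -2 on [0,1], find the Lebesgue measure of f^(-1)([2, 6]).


f^(-1)([2, 6]) = {x : 2 <= 5x + -2 <= 6}
Solving: (2 - -2)/5 <= x <= (6 - -2)/5
= [0.8, 1.6]
Intersecting with [0,1]: [0.8, 1]
Measure = 1 - 0.8 = 0.2
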